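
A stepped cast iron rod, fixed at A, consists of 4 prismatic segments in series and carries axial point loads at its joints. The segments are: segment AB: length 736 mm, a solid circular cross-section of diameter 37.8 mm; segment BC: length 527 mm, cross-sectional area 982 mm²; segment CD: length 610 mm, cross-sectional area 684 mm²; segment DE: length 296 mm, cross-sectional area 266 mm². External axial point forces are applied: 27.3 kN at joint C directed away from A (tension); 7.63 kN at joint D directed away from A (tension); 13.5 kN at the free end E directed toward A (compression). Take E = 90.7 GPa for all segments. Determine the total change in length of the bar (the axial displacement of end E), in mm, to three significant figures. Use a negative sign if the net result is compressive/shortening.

0.0584 mm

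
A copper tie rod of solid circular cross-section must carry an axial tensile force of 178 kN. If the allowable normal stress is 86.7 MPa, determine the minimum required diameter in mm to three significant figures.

51.1 mm

Required area A ≥ P/σ_allow = 178000/86.7 = 2053 mm².
For a solid circular section, d ≥ √(4A/π) = 51.13 mm.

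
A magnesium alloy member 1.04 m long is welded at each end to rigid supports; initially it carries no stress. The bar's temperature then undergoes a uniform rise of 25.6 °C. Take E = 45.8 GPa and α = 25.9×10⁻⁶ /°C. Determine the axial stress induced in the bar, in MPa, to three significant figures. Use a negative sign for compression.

-30.4 MPa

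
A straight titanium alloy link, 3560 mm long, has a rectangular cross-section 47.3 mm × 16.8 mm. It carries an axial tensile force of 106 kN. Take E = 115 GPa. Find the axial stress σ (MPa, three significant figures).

A = 794.6 mm².
σ = N/A = 106000/794.6 = 133.4 MPa.

133 MPa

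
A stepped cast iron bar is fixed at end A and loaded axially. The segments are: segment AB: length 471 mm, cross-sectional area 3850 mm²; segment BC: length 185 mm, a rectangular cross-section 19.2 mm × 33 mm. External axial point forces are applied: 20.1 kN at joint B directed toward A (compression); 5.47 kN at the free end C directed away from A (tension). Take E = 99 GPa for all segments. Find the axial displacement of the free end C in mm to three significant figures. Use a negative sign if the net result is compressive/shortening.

Internal axial forces (sectioning from the free end, tension +): N_BC = 5.47 kN, N_AB = -14.63 kN.
A_BC = 633.6 mm².
δ_AB = -14630·471/(3850·99000) = -0.01808 mm
δ_BC = 5470·185/(633.6·99000) = 0.01613 mm
δ = Σδ_i = -0.001946 mm.

-0.00195 mm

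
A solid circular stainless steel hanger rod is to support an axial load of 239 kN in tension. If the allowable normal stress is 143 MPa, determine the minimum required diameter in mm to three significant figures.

Required area A ≥ P/σ_allow = 239000/143 = 1671 mm².
For a solid circular section, d ≥ √(4A/π) = 46.13 mm.

46.1 mm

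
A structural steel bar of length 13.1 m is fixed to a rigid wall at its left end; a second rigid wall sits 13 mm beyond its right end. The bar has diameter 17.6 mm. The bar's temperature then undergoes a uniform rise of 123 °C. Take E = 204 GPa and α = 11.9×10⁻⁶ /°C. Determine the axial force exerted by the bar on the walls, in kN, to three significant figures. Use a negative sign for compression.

Free thermal expansion αLΔT = 11.9e-6 · 13100 · 123 = 19.17 mm.
The walls engage after the gap closes; constrained expansion = 19.17 − 13 = 6.174 mm.
The walls impose strain ε = −(6.174)/13100 = -4.7133e-04; σ = Eε = 204000 · -4.7133e-04 = -96.15 MPa.
Wall reaction R = σ·A = -96.15·243.3 = -23390 N = -23.39 kN.

-23.4 kN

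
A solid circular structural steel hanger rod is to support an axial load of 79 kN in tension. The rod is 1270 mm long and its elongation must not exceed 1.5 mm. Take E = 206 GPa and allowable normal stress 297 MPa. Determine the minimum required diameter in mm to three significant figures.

20.3 mm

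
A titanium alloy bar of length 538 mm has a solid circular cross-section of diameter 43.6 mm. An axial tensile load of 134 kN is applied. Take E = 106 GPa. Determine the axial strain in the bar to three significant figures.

8.47e-04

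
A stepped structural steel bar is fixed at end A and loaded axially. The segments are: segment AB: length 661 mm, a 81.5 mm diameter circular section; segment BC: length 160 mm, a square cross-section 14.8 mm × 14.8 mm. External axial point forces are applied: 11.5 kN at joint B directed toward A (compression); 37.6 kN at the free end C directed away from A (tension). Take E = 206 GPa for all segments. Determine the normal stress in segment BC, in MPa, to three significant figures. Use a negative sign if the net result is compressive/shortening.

172 MPa

Internal axial forces (sectioning from the free end, tension +): N_BC = 37.6 kN, N_AB = 26.1 kN.
A_BC = 219 mm².
σ_BC = N_BC/A_BC = 37600/219 = 171.7 MPa.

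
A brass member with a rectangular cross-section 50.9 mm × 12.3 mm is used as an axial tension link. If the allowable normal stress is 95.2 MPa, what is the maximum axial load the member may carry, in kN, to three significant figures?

59.6 kN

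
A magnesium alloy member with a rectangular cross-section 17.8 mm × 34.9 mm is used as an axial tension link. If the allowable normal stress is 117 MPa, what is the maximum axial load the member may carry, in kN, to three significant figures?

72.7 kN

A = 621.2 mm².
P_max = σ_allow · A = 117 · 621.2 = 72680 N = 72.68 kN.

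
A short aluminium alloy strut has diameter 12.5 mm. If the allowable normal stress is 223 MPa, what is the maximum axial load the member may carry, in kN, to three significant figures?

A = 122.7 mm².
P_max = σ_allow · A = 223 · 122.7 = 27370 N = 27.37 kN.

27.4 kN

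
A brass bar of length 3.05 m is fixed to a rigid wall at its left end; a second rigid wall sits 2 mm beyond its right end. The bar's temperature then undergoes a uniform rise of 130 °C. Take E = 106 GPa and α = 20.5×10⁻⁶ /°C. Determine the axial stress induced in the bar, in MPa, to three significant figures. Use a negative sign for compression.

-213 MPa

Free thermal expansion αLΔT = 20.5e-6 · 3050 · 130 = 8.128 mm.
The walls engage after the gap closes; constrained expansion = 8.128 − 2 = 6.128 mm.
The walls impose strain ε = −(6.128)/3050 = -2.0093e-03; σ = Eε = 106000 · -2.0093e-03 = -213 MPa.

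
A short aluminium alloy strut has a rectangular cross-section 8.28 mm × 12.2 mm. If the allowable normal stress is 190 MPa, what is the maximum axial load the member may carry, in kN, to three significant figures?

A = 101 mm².
P_max = σ_allow · A = 190 · 101 = 19190 N = 19.19 kN.

19.2 kN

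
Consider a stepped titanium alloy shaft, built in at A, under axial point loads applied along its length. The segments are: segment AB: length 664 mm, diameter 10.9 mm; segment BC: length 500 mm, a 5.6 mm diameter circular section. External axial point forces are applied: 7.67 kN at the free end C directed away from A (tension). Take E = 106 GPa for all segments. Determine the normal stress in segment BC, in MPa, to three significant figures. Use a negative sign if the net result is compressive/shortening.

311 MPa

Internal axial forces (sectioning from the free end, tension +): N_BC = 7.67 kN, N_AB = 7.67 kN.
A_BC = 24.63 mm².
σ_BC = N_BC/A_BC = 7670/24.63 = 311.4 MPa.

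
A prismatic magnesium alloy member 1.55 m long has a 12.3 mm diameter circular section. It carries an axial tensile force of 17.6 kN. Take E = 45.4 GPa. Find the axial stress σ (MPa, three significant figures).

148 MPa

A = 118.8 mm².
σ = N/A = 17600/118.8 = 148.1 MPa.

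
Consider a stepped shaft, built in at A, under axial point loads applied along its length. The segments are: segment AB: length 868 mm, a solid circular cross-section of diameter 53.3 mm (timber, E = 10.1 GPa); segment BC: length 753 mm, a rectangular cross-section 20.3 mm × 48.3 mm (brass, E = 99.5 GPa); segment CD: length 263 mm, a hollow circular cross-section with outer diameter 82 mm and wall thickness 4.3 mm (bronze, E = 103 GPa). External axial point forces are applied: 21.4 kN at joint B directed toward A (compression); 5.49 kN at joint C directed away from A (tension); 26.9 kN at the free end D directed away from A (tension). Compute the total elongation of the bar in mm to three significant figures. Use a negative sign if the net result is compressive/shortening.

Internal axial forces (sectioning from the free end, tension +): N_CD = 26.9 kN, N_BC = 32.39 kN, N_AB = 10.99 kN.
A_AB = 2231 mm².
A_BC = 980.5 mm².
A_CD = 1050 mm².
δ_AB = 10990·868/(2231·10100) = 0.4233 mm
δ_BC = 32390·753/(980.5·99500) = 0.25 mm
δ_CD = 26900·263/(1050·103000) = 0.06544 mm
δ = Σδ_i = 0.7387 mm.

0.739 mm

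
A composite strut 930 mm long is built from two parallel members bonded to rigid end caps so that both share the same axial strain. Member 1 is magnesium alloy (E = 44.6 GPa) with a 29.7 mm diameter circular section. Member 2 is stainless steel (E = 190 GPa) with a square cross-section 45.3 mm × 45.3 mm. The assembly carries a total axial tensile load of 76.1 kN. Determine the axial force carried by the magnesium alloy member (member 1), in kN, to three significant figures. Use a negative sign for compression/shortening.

5.59 kN

A_1 = 692.8 mm².
A_2 = 2052 mm².
Equal strain + equilibrium ⇒ each member carries load in proportion to AE: A₁E₁ = 30900000 N, A₂E₂ = 389900000 N, ΣAE = 420800000 N.
F₁ = P·A₁E₁/ΣAE = 76100·30900000/420800000 = 5588 N.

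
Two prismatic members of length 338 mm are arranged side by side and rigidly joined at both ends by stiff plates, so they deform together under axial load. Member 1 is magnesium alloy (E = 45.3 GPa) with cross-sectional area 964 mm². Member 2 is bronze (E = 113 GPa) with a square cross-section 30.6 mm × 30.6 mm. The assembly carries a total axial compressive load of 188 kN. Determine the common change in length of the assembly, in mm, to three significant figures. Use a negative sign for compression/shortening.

A_2 = 936.4 mm².
Equal strain + equilibrium ⇒ each member carries load in proportion to AE: A₁E₁ = 43670000 N, A₂E₂ = 105800000 N, ΣAE = 149500000 N.
δ = PL/ΣAE = -188000·338/149500000 = -0.4251 mm.

-0.425 mm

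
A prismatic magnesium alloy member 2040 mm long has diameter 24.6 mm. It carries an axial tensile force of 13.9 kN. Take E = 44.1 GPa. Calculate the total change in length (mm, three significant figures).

A = 475.3 mm².
δ_mech = NL/(AE) = 13900·2040/(475.3·44100) = 1.353 mm.

1.35 mm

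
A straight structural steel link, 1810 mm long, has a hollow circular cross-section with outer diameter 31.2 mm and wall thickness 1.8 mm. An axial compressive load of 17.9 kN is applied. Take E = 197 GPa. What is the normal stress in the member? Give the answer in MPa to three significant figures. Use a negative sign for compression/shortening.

A = 166.3 mm².
σ = N/A = -17900/166.3 = -107.7 MPa.

-108 MPa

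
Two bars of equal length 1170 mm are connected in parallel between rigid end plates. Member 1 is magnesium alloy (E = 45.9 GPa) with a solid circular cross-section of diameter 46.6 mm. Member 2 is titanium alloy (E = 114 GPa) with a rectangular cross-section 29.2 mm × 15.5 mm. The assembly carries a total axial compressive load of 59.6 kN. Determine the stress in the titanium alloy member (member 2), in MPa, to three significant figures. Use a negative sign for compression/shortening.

A_1 = 1706 mm².
A_2 = 452.6 mm².
Equal strain + equilibrium ⇒ each member carries load in proportion to AE: A₁E₁ = 78280000 N, A₂E₂ = 51600000 N, ΣAE = 129900000 N.
σ₂ = P·E₂/ΣAE = -59600·114000/129900000 = -52.31 MPa.

-52.3 MPa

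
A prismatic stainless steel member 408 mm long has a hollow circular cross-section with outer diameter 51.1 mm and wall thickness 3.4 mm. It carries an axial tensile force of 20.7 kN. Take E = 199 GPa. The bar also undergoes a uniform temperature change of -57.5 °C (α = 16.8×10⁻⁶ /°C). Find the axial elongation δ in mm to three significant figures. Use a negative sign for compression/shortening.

A = 509.5 mm².
δ_mech = NL/(AE) = 20700·408/(509.5·199000) = 0.0833 mm.
δ_thermal = αLΔT = 16.8e-6·408·-57.5 = -0.3941 mm.
δ = δ_mech + δ_thermal = -0.3108 mm.

-0.311 mm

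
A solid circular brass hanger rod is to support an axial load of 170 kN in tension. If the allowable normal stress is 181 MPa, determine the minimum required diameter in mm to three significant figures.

Required area A ≥ P/σ_allow = 170000/181 = 939.2 mm².
For a solid circular section, d ≥ √(4A/π) = 34.58 mm.

34.6 mm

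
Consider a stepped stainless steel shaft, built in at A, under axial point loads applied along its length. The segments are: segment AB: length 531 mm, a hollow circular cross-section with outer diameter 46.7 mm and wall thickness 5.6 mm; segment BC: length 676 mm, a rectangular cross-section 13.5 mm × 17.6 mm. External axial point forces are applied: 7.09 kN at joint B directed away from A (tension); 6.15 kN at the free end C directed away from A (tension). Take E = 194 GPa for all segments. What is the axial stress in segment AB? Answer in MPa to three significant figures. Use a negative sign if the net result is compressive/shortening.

18.3 MPa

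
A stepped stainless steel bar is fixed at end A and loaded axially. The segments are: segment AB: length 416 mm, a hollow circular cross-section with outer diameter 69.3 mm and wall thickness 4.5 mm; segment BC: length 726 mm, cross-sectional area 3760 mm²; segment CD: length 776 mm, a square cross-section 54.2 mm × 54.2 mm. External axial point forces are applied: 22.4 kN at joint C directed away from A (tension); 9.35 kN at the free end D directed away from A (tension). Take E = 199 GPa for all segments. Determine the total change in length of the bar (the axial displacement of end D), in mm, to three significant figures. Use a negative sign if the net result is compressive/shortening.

0.116 mm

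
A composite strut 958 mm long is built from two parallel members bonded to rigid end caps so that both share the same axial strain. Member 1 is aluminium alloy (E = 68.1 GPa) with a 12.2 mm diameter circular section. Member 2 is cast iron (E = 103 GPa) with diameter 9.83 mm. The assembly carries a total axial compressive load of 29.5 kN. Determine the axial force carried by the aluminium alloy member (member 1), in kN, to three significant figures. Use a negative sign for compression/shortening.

A_1 = 116.9 mm².
A_2 = 75.89 mm².
Equal strain + equilibrium ⇒ each member carries load in proportion to AE: A₁E₁ = 7961000 N, A₂E₂ = 7817000 N, ΣAE = 15780000 N.
F₁ = P·A₁E₁/ΣAE = -29500·7961000/15780000 = -14880 N.

-14.9 kN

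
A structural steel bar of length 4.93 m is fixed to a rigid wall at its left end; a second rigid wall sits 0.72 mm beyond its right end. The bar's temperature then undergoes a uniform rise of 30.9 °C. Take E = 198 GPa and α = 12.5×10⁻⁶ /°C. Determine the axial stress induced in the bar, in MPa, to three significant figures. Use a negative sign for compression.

Free thermal expansion αLΔT = 12.5e-6 · 4930 · 30.9 = 1.904 mm.
The walls engage after the gap closes; constrained expansion = 1.904 − 0.72 = 1.184 mm.
The walls impose strain ε = −(1.184)/4930 = -2.4021e-04; σ = Eε = 198000 · -2.4021e-04 = -47.56 MPa.

-47.6 MPa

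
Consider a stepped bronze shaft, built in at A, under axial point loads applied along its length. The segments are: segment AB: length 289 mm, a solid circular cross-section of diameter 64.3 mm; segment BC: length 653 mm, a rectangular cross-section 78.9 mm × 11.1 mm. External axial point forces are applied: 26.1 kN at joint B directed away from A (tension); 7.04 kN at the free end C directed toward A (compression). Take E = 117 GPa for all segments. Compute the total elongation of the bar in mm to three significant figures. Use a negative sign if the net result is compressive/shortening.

-0.0304 mm

Internal axial forces (sectioning from the free end, tension +): N_BC = -7.04 kN, N_AB = 19.06 kN.
A_AB = 3247 mm².
A_BC = 875.8 mm².
δ_AB = 19060·289/(3247·117000) = 0.0145 mm
δ_BC = -7040·653/(875.8·117000) = -0.04486 mm
δ = Σδ_i = -0.03037 mm.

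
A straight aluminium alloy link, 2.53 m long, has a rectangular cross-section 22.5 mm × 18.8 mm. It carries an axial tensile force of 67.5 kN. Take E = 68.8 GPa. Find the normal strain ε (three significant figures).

A = 423 mm².
σ = N/A = 159.6 MPa; ε = σ/E = 159.6/68800 = 2.319e-03.

0.00232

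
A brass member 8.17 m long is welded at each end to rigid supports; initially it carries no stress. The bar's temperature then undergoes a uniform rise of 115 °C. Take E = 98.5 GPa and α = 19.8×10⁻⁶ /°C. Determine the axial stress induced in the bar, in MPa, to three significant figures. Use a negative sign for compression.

-224 MPa

Free thermal expansion αLΔT = 19.8e-6 · 8170 · 115 = 18.6 mm.
The walls impose strain ε = −(18.6)/8170 = -2.2770e-03; σ = Eε = 98500 · -2.2770e-03 = -224.3 MPa.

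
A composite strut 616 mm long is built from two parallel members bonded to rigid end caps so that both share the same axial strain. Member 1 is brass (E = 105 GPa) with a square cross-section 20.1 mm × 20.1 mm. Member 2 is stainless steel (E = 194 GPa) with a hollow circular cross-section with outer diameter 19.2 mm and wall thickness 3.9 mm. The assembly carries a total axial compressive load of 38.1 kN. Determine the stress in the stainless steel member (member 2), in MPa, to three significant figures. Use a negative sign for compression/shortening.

A_1 = 404 mm².
A_2 = 187.5 mm².
Equal strain + equilibrium ⇒ each member carries load in proportion to AE: A₁E₁ = 42420000 N, A₂E₂ = 36370000 N, ΣAE = 78790000 N.
σ₂ = P·E₂/ΣAE = -38100·194000/78790000 = -93.81 MPa.

-93.8 MPa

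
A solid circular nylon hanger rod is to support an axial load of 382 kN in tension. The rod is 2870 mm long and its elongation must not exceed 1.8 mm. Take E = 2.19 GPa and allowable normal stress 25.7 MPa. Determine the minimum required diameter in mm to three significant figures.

595 mm

Required area A ≥ P/σ_allow = 382000/25.7 = 14860 mm².
For a solid circular section, d ≥ √(4A/π) = 137.6 mm.
Elongation limit: A ≥ PL/(Eδ_allow) = 382000·2870/(2190·1.8) = 278100 mm² ⇒ d ≥ 595.1 mm.
The elongation limit governs.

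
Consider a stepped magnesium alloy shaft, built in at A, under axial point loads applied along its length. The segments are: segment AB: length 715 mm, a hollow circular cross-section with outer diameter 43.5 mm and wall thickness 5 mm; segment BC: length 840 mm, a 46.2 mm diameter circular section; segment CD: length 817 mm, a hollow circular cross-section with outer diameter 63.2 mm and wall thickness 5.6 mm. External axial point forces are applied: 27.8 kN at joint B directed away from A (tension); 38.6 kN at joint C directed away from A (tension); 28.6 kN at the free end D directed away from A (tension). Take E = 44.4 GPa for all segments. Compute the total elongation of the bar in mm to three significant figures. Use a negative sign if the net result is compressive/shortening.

Internal axial forces (sectioning from the free end, tension +): N_CD = 28.6 kN, N_BC = 67.2 kN, N_AB = 95 kN.
A_AB = 604.8 mm².
A_BC = 1676 mm².
A_CD = 1013 mm².
δ_AB = 95000·715/(604.8·44400) = 2.53 mm
δ_BC = 67200·840/(1676·44400) = 0.7584 mm
δ_CD = 28600·817/(1013·44400) = 0.5193 mm
δ = Σδ_i = 3.807 mm.

3.81 mm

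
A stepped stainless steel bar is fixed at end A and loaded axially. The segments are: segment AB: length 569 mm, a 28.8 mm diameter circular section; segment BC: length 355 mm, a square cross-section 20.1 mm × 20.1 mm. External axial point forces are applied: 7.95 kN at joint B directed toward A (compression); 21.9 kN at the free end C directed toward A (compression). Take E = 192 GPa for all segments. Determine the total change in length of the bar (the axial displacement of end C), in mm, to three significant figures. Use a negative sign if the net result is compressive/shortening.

-0.236 mm

Internal axial forces (sectioning from the free end, tension +): N_BC = -21.9 kN, N_AB = -29.85 kN.
A_AB = 651.4 mm².
A_BC = 404 mm².
δ_AB = -29850·569/(651.4·192000) = -0.1358 mm
δ_BC = -21900·355/(404·192000) = -0.1002 mm
δ = Σδ_i = -0.236 mm.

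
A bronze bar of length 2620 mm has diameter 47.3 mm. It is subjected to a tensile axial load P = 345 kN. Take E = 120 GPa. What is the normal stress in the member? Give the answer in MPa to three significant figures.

196 MPa

A = 1757 mm².
σ = N/A = 345000/1757 = 196.3 MPa.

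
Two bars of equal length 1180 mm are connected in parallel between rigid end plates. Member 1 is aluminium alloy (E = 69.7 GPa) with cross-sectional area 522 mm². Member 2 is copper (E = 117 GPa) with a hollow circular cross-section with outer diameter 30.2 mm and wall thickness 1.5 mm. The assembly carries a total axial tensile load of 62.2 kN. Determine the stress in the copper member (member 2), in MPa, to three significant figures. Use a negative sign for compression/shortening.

A_2 = 135.2 mm².
Equal strain + equilibrium ⇒ each member carries load in proportion to AE: A₁E₁ = 36380000 N, A₂E₂ = 15820000 N, ΣAE = 52210000 N.
σ₂ = P·E₂/ΣAE = 62200·117000/52210000 = 139.4 MPa.

139 MPa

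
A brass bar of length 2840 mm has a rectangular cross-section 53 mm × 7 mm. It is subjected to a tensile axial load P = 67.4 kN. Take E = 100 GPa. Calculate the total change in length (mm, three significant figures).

5.16 mm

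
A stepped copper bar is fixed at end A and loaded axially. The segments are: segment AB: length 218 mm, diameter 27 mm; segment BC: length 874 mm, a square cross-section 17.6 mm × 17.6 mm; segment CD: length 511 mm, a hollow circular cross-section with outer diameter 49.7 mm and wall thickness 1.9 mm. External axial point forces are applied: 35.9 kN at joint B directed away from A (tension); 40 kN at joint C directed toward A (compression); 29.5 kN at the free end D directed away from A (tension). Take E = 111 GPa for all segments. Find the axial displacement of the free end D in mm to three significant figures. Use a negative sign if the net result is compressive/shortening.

0.296 mm

Internal axial forces (sectioning from the free end, tension +): N_CD = 29.5 kN, N_BC = -10.5 kN, N_AB = 25.4 kN.
A_AB = 572.6 mm².
A_BC = 309.8 mm².
A_CD = 285.3 mm².
δ_AB = 25400·218/(572.6·111000) = 0.08713 mm
δ_BC = -10500·874/(309.8·111000) = -0.2669 mm
δ_CD = 29500·511/(285.3·111000) = 0.476 mm
δ = Σδ_i = 0.2962 mm.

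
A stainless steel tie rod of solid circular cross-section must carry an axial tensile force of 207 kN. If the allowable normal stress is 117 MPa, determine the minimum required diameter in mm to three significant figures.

Required area A ≥ P/σ_allow = 207000/117 = 1769 mm².
For a solid circular section, d ≥ √(4A/π) = 47.46 mm.

47.5 mm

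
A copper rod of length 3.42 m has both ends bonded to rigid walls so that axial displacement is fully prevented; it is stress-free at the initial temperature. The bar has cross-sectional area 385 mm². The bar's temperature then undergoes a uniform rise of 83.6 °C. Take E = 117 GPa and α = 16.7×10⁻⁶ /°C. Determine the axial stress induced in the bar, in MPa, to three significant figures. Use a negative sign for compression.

Free thermal expansion αLΔT = 16.7e-6 · 3420 · 83.6 = 4.775 mm.
The walls impose strain ε = −(4.775)/3420 = -1.3961e-03; σ = Eε = 117000 · -1.3961e-03 = -163.3 MPa.

-163 MPa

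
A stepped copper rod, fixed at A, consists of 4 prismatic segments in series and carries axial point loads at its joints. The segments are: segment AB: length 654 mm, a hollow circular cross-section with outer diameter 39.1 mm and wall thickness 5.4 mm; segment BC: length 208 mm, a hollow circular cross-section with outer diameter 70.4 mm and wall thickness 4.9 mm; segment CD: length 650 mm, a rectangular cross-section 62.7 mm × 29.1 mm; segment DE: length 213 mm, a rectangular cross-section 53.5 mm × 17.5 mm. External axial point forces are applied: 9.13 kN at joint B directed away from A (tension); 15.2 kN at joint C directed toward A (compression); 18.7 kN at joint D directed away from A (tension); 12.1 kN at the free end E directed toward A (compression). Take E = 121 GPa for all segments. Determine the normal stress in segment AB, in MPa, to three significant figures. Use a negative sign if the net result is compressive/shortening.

0.927 MPa

Internal axial forces (sectioning from the free end, tension +): N_DE = -12.1 kN, N_CD = 6.6 kN, N_BC = -8.6 kN, N_AB = 0.53 kN.
A_AB = 571.7 mm².
σ_AB = N_AB/A_AB = 530/571.7 = 0.927 MPa.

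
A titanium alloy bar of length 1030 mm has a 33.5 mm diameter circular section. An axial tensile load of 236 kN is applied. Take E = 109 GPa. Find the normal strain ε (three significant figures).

0.00246

A = 881.4 mm².
σ = N/A = 267.8 MPa; ε = σ/E = 267.8/109000 = 2.456e-03.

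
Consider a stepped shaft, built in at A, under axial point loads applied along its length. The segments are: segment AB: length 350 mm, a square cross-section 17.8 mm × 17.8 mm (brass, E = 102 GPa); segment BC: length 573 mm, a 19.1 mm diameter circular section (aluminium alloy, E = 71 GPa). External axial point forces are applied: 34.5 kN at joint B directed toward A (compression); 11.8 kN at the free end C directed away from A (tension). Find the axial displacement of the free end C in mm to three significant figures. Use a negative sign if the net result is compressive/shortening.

Internal axial forces (sectioning from the free end, tension +): N_BC = 11.8 kN, N_AB = -22.7 kN.
A_AB = 316.8 mm².
A_BC = 286.5 mm².
δ_AB = -22700·350/(316.8·102000) = -0.2458 mm
δ_BC = 11800·573/(286.5·71000) = 0.3324 mm
δ = Σδ_i = 0.08653 mm.

0.0865 mm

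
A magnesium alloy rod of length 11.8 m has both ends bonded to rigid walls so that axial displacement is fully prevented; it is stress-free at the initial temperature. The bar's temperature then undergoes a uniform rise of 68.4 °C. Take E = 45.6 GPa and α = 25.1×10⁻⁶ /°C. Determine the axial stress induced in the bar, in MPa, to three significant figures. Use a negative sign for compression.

Free thermal expansion αLΔT = 25.1e-6 · 11800 · 68.4 = 20.26 mm.
The walls impose strain ε = −(20.26)/11800 = -1.7168e-03; σ = Eε = 45600 · -1.7168e-03 = -78.29 MPa.

-78.3 MPa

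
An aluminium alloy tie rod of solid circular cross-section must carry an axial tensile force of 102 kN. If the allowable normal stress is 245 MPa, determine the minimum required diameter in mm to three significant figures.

Required area A ≥ P/σ_allow = 102000/245 = 416.3 mm².
For a solid circular section, d ≥ √(4A/π) = 23.02 mm.

23.0 mm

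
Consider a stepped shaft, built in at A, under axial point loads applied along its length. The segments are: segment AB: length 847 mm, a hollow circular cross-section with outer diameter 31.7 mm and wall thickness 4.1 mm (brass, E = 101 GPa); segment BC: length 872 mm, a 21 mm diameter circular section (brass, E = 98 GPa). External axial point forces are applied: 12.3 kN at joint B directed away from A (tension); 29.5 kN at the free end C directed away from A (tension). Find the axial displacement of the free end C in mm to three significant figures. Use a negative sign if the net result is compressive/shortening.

1.74 mm

Internal axial forces (sectioning from the free end, tension +): N_BC = 29.5 kN, N_AB = 41.8 kN.
A_AB = 355.5 mm².
A_BC = 346.4 mm².
δ_AB = 41800·847/(355.5·101000) = 0.986 mm
δ_BC = 29500·872/(346.4·98000) = 0.7579 mm
δ = Σδ_i = 1.744 mm.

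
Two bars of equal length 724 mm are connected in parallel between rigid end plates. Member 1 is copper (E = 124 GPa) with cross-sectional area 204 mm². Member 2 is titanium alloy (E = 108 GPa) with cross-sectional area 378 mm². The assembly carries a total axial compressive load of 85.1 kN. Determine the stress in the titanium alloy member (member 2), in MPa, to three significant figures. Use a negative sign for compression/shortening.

-139 MPa

Equal strain + equilibrium ⇒ each member carries load in proportion to AE: A₁E₁ = 25300000 N, A₂E₂ = 40820000 N, ΣAE = 66120000 N.
σ₂ = P·E₂/ΣAE = -85100·108000/66120000 = -139 MPa.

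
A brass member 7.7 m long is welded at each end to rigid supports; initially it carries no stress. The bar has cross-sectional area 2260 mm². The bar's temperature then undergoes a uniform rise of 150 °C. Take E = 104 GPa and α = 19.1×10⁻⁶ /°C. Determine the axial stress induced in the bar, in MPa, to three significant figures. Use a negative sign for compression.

Free thermal expansion αLΔT = 19.1e-6 · 7700 · 150 = 22.06 mm.
The walls impose strain ε = −(22.06)/7700 = -2.8650e-03; σ = Eε = 104000 · -2.8650e-03 = -298 MPa.

-298 MPa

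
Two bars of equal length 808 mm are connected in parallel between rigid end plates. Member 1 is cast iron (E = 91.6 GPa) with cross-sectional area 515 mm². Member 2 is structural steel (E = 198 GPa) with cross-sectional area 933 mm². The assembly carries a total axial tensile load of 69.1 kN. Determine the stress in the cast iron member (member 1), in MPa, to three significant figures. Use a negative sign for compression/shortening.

Equal strain + equilibrium ⇒ each member carries load in proportion to AE: A₁E₁ = 47170000 N, A₂E₂ = 184700000 N, ΣAE = 231900000 N.
σ₁ = P·E₁/ΣAE = 69100·91600/231900000 = 27.29 MPa.

27.3 MPa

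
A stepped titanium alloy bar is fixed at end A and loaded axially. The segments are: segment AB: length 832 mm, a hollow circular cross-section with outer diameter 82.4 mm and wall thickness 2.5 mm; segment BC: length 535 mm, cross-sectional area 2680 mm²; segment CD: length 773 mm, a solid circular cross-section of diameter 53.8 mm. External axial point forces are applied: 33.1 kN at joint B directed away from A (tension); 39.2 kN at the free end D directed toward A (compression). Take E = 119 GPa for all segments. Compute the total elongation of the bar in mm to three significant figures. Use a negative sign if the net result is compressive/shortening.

Internal axial forces (sectioning from the free end, tension +): N_CD = -39.2 kN, N_BC = -39.2 kN, N_AB = -6.1 kN.
A_AB = 627.5 mm².
A_CD = 2273 mm².
δ_AB = -6100·832/(627.5·119000) = -0.06796 mm
δ_BC = -39200·535/(2680·119000) = -0.06576 mm
δ_CD = -39200·773/(2273·119000) = -0.112 mm
δ = Σδ_i = -0.2457 mm.

-0.246 mm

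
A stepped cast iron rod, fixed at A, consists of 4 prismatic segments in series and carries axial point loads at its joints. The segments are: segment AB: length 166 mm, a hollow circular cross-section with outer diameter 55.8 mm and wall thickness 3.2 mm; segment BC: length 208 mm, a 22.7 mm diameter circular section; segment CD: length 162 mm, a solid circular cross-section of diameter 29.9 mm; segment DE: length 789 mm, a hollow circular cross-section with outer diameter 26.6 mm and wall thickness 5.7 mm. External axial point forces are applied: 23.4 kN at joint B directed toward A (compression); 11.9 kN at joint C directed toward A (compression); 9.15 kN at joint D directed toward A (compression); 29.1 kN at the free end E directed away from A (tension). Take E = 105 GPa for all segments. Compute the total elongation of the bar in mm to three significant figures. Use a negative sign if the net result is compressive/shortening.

Internal axial forces (sectioning from the free end, tension +): N_DE = 29.1 kN, N_CD = 19.95 kN, N_BC = 8.05 kN, N_AB = -15.35 kN.
A_AB = 528.8 mm².
A_BC = 404.7 mm².
A_CD = 702.2 mm².
A_DE = 374.3 mm².
δ_AB = -15350·166/(528.8·105000) = -0.04589 mm
δ_BC = 8050·208/(404.7·105000) = 0.0394 mm
δ_CD = 19950·162/(702.2·105000) = 0.04384 mm
δ_DE = 29100·789/(374.3·105000) = 0.5843 mm
δ = Σδ_i = 0.6216 mm.

0.622 mm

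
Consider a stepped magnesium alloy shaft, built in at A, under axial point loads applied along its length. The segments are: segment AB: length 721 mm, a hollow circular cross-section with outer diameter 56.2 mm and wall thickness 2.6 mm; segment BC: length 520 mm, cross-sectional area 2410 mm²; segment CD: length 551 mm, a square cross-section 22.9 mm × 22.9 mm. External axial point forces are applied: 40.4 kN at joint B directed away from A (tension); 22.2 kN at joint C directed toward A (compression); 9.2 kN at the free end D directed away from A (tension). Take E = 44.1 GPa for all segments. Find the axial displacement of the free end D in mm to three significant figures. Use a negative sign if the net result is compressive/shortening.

Internal axial forces (sectioning from the free end, tension +): N_CD = 9.2 kN, N_BC = -13 kN, N_AB = 27.4 kN.
A_AB = 437.8 mm².
A_CD = 524.4 mm².
δ_AB = 27400·721/(437.8·44100) = 1.023 mm
δ_BC = -13000·520/(2410·44100) = -0.0636 mm
δ_CD = 9200·551/(524.4·44100) = 0.2192 mm
δ = Σδ_i = 1.179 mm.

1.18 mm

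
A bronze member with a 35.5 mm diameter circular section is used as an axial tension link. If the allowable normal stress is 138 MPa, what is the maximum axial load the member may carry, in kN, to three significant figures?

A = 989.8 mm².
P_max = σ_allow · A = 138 · 989.8 = 136600 N = 136.6 kN.

137 kN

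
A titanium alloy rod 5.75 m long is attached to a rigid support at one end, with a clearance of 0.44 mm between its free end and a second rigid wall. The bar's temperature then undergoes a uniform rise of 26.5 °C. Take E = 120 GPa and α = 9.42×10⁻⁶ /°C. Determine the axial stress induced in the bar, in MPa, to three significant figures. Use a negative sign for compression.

Free thermal expansion αLΔT = 9.42e-6 · 5750 · 26.5 = 1.435 mm.
The walls engage after the gap closes; constrained expansion = 1.435 − 0.44 = 0.9954 mm.
The walls impose strain ε = −(0.9954)/5750 = -1.7311e-04; σ = Eε = 120000 · -1.7311e-04 = -20.77 MPa.

-20.8 MPa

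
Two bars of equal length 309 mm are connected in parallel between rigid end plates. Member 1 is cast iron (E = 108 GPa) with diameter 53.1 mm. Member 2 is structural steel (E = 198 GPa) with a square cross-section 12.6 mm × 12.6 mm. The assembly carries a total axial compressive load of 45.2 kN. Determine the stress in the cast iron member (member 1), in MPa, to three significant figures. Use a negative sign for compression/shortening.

-18.0 MPa

A_1 = 2215 mm².
A_2 = 158.8 mm².
Equal strain + equilibrium ⇒ each member carries load in proportion to AE: A₁E₁ = 239200000 N, A₂E₂ = 31430000 N, ΣAE = 270600000 N.
σ₁ = P·E₁/ΣAE = -45200·108000/270600000 = -18.04 MPa.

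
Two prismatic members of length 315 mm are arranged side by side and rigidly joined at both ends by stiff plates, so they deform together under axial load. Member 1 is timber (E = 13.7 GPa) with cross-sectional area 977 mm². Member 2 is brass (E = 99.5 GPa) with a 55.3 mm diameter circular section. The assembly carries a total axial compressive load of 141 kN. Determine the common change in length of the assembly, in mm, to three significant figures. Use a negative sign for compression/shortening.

-0.176 mm

A_2 = 2402 mm².
Equal strain + equilibrium ⇒ each member carries load in proportion to AE: A₁E₁ = 13380000 N, A₂E₂ = 239000000 N, ΣAE = 252400000 N.
δ = PL/ΣAE = -141000·315/252400000 = -0.176 mm.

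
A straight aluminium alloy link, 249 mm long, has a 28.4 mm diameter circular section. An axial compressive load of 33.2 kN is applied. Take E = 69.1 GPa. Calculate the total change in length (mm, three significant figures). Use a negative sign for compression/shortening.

A = 633.5 mm².
δ_mech = NL/(AE) = -33200·249/(633.5·69100) = -0.1889 mm.

-0.189 mm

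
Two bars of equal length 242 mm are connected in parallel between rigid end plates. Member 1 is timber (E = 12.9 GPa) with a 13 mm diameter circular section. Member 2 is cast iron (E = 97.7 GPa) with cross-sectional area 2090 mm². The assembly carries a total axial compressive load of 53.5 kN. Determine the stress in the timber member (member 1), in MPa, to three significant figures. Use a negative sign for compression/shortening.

-3.35 MPa

A_1 = 132.7 mm².
Equal strain + equilibrium ⇒ each member carries load in proportion to AE: A₁E₁ = 1712000 N, A₂E₂ = 204200000 N, ΣAE = 205900000 N.
σ₁ = P·E₁/ΣAE = -53500·12900/205900000 = -3.352 MPa.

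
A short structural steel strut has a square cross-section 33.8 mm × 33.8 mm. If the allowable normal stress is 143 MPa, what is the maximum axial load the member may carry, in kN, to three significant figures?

A = 1142 mm².
P_max = σ_allow · A = 143 · 1142 = 163400 N = 163.4 kN.

163 kN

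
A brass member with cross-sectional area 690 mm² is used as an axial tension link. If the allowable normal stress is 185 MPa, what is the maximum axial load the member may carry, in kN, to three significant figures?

P_max = σ_allow · A = 185 · 690 = 127600 N = 127.7 kN.

128 kN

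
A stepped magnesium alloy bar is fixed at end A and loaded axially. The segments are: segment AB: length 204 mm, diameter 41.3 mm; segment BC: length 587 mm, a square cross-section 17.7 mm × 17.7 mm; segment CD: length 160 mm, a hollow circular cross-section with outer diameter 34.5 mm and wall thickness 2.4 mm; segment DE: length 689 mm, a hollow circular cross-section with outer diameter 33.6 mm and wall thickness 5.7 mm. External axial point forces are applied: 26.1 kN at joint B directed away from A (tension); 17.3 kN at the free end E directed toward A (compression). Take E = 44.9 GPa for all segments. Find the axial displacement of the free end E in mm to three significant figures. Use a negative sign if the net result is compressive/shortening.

Internal axial forces (sectioning from the free end, tension +): N_DE = -17.3 kN, N_CD = -17.3 kN, N_BC = -17.3 kN, N_AB = 8.8 kN.
A_AB = 1340 mm².
A_BC = 313.3 mm².
A_CD = 242 mm².
A_DE = 499.6 mm².
δ_AB = 8800·204/(1340·44900) = 0.02985 mm
δ_BC = -17300·587/(313.3·44900) = -0.7219 mm
δ_CD = -17300·160/(242·44900) = -0.2547 mm
δ_DE = -17300·689/(499.6·44900) = -0.5314 mm
δ = Σδ_i = -1.478 mm.

-1.48 mm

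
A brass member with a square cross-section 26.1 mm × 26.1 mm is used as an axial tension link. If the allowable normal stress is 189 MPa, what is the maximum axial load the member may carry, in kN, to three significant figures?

A = 681.2 mm².
P_max = σ_allow · A = 189 · 681.2 = 128700 N = 128.7 kN.

129 kN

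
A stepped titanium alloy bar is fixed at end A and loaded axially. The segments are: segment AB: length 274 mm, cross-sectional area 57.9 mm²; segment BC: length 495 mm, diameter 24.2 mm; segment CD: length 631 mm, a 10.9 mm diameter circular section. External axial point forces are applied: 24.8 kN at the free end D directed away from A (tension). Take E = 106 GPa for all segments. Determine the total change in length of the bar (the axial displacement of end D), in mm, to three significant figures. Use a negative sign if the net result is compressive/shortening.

Internal axial forces (sectioning from the free end, tension +): N_CD = 24.8 kN, N_BC = 24.8 kN, N_AB = 24.8 kN.
A_BC = 460 mm².
A_CD = 93.31 mm².
δ_AB = 24800·274/(57.9·106000) = 1.107 mm
δ_BC = 24800·495/(460·106000) = 0.2518 mm
δ_CD = 24800·631/(93.31·106000) = 1.582 mm
δ = Σδ_i = 2.941 mm.

2.94 mm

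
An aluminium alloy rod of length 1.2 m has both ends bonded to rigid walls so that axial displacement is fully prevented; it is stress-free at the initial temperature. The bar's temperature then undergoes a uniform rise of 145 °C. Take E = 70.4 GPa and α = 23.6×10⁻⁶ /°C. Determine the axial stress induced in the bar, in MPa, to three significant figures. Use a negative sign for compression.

-241 MPa

Free thermal expansion αLΔT = 23.6e-6 · 1200 · 145 = 4.106 mm.
The walls impose strain ε = −(4.106)/1200 = -3.4220e-03; σ = Eε = 70400 · -3.4220e-03 = -240.9 MPa.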